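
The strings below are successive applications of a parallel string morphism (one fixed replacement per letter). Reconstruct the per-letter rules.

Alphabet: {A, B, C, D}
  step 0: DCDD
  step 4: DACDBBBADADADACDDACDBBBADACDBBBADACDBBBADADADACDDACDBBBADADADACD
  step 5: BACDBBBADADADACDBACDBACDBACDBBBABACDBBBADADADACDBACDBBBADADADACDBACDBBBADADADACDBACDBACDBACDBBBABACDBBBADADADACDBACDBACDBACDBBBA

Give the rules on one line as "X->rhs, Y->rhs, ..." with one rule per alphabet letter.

A->CD, B->DA, C->BB, D->BA

  step 4 ⇒ step 5: DACDBBBADADADACDDACDBBBADACDBBBADACDBBBADADADACDDACDBBBADADADACD ⇒ BA·CD·BB·BA·DA·DA·DA·CD·BA·CD·BA·CD·BA·CD·BB·BA·BA·CD·BB·BA·DA·DA·DA·CD·BA·CD·BB·BA·DA·DA·DA·CD·BA·CD·BB·BA·DA·DA·DA·CD·BA·CD·BA·CD·BA·CD·BB·BA·BA·CD·BB·BA·DA·DA·DA·CD·BA·CD·BA·CD·BA·CD·BB·BA
    A ↦ CD
    B ↦ DA
    C ↦ BB
    D ↦ BA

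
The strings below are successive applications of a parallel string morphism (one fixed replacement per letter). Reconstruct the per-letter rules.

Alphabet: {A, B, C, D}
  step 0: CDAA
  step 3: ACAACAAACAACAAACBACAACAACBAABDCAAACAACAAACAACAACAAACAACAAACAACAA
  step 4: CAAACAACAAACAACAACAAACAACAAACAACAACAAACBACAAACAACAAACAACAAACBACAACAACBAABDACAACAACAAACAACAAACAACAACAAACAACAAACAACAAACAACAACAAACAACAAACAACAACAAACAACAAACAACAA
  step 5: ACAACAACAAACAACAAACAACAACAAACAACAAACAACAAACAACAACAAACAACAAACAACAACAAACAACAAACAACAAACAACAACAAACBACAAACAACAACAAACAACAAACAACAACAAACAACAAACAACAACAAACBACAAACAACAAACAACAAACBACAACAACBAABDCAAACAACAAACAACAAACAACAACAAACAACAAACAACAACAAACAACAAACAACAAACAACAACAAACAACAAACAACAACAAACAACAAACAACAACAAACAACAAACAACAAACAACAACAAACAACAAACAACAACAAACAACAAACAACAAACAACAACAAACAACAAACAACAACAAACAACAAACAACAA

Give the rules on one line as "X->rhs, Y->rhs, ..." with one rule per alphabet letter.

A->CAA, B->CBA, C->A, D->ABD

  step 4 ⇒ step 5: CAAACAACAAACAACAACAAACAACAAACAACAACAAACBACAAACAACAAACAACAAACBACAACAACBAABDACAACAACAAACAACAAACAACAACAAACAACAAACAACAAACAACAACAAACAACAAACAACAACAAACAACAAACAACAA ⇒ A·CAA·CAA·CAA·A·CAA·CAA·A·CAA·CAA·CAA·A·CAA·CAA·A·CAA·CAA·A·CAA·CAA·CAA·A·CAA·CAA·A·CAA·CAA·CAA·A·CAA·CAA·A·CAA·CAA·A·CAA·CAA·CAA·A·CBA·CAA·A·CAA·CAA·CAA·A·CAA·CAA·A·CAA·CAA·CAA·A·CAA·CAA·A·CAA·CAA·CAA·A·CBA·CAA·A·CAA·CAA·A·CAA·CAA·A·CBA·CAA·CAA·CBA·ABD·CAA·A·CAA·CAA·A·CAA·CAA·A·CAA·CAA·CAA·A·CAA·CAA·A·CAA·CAA·CAA·A·CAA·CAA·A·CAA·CAA·A·CAA·CAA·CAA·A·CAA·CAA·A·CAA·CAA·CAA·A·CAA·CAA·A·CAA·CAA·CAA·A·CAA·CAA·A·CAA·CAA·A·CAA·CAA·CAA·A·CAA·CAA·A·CAA·CAA·CAA·A·CAA·CAA·A·CAA·CAA·A·CAA·CAA·CAA·A·CAA·CAA·A·CAA·CAA·CAA·A·CAA·CAA·A·CAA·CAA
    A ↦ CAA
    B ↦ CBA
    C ↦ A
    D ↦ ABD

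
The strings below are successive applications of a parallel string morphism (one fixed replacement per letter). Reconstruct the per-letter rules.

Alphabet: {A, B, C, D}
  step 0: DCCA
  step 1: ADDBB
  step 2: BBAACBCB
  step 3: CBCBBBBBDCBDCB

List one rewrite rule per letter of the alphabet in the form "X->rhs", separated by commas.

  step 2 ⇒ step 3: BBAACBCB ⇒ CB·CB·BB·BB·D·CB·D·CB
    A ↦ BB
    B ↦ CB
    C ↦ D
  step 0 ⇒ step 1: DCCA ⇒ A·D·D·BB
    D ↦ A

A->BB, B->CB, C->D, D->A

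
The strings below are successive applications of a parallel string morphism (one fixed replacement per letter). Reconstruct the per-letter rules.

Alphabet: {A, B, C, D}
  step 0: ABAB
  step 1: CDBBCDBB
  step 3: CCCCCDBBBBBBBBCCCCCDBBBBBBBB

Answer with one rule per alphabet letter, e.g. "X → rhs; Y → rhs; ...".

  step 0 ⇒ step 1: ABAB ⇒ CD·BB·CD·BB
    A ↦ CD
    B ↦ BB
    C ↦ CC  (constrained at step 1)
    D ↦ A  (constrained at step 1)

A->CD, B->BB, C->CC, D->A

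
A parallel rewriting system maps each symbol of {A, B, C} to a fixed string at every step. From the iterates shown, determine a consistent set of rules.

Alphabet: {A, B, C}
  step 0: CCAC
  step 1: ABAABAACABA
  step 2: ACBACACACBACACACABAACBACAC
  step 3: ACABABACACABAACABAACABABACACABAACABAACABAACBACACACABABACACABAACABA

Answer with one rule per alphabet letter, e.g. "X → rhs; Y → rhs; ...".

A->AC, B->BAC, C->ABA

  step 2 ⇒ step 3: ACBACACACBACACACABAACBACAC ⇒ AC·ABA·BAC·AC·ABA·AC·ABA·AC·ABA·BAC·AC·ABA·AC·ABA·AC·ABA·AC·BAC·AC·AC·ABA·BAC·AC·ABA·AC·ABA
    A ↦ AC
    B ↦ BAC
    C ↦ ABA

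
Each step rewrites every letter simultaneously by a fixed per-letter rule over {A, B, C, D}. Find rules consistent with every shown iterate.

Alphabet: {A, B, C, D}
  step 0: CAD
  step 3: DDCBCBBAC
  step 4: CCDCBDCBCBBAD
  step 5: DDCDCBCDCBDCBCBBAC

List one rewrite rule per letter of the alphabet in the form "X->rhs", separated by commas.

A->BA, B->CB, C->D, D->C

  step 4 ⇒ step 5: CCDCBDCBCBBAD ⇒ D·D·C·D·CB·C·D·CB·D·CB·CB·BA·C
    A ↦ BA
    B ↦ CB
    C ↦ D
    D ↦ C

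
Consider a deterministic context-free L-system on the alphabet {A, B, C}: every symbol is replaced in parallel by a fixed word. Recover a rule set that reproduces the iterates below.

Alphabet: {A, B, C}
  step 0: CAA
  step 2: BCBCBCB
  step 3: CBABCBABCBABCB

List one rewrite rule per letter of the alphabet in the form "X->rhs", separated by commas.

A->B, B->CB, C->AB

  step 2 ⇒ step 3: BCBCBCB ⇒ CB·AB·CB·AB·CB·AB·CB
    B ↦ CB
    C ↦ AB
    A ↦ B  (constrained at step 0)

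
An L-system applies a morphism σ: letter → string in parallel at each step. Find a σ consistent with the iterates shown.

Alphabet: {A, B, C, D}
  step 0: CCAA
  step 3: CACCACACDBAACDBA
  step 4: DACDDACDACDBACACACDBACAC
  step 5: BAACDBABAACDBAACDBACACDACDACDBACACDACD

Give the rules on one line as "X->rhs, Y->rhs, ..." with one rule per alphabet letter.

  step 4 ⇒ step 5: DACDDACDACDBACACACDBACAC ⇒ BA·AC·D·BA·BA·AC·D·BA·AC·D·BA·C·AC·D·AC·D·AC·D·BA·C·AC·D·AC·D
    A ↦ AC
    B ↦ C
    C ↦ D
    D ↦ BA

A->AC, B->C, C->D, D->BA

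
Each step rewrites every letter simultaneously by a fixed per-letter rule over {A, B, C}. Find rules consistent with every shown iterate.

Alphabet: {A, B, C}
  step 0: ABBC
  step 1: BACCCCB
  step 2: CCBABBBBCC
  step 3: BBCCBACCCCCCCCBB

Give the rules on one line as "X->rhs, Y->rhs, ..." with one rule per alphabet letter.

A->BA, B->CC, C->B

  step 2 ⇒ step 3: CCBABBBBCC ⇒ B·B·CC·BA·CC·CC·CC·CC·B·B
    A ↦ BA
    B ↦ CC
    C ↦ B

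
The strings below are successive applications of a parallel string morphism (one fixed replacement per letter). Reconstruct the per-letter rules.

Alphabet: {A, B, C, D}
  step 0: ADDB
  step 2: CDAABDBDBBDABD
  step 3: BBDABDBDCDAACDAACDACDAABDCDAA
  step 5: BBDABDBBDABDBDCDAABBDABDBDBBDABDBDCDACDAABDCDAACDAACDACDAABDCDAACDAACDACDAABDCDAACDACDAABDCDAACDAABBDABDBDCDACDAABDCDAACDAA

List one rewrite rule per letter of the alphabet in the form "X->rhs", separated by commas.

A->BD, B->CDA, C->BBD, D->A

  step 2 ⇒ step 3: CDAABDBDBBDABD ⇒ BBD·A·BD·BD·CDA·A·CDA·A·CDA·CDA·A·BD·CDA·A
    A ↦ BD
    B ↦ CDA
    C ↦ BBD
    D ↦ A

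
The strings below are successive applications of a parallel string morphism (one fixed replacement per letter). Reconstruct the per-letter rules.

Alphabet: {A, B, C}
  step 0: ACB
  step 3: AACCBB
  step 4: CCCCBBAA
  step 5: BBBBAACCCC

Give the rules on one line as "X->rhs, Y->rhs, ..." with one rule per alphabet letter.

  step 4 ⇒ step 5: CCCCBBAA ⇒ B·B·B·B·A·A·CC·CC
    A ↦ CC
    B ↦ A
    C ↦ B

A->CC, B->A, C->B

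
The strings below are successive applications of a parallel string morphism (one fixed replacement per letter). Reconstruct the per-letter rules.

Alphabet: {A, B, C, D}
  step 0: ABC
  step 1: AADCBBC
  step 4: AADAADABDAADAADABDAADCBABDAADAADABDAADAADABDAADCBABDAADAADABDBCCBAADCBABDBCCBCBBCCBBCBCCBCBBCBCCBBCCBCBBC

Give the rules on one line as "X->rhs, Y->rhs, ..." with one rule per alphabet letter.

  step 0 ⇒ step 1: ABC ⇒ AAD·CB·BC
    A ↦ AAD
    B ↦ CB
    C ↦ BC
    D ↦ ABD  (constrained at step 1)

A->AAD, B->CB, C->BC, D->ABD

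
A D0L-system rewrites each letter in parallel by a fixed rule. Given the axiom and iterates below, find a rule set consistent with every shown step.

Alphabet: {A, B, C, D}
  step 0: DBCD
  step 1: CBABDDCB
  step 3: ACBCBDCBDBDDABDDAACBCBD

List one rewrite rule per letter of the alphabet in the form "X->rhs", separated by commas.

A->D, B->A, C->BDD, D->CB

  step 0 ⇒ step 1: DBCD ⇒ CB·A·BDD·CB
    B ↦ A
    C ↦ BDD
    D ↦ CB
    A ↦ D  (constrained at step 1)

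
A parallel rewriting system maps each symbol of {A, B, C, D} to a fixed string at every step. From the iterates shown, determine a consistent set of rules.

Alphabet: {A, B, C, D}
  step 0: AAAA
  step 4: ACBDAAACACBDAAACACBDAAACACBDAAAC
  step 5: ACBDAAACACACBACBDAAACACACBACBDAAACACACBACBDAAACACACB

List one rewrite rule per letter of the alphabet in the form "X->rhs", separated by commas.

  step 4 ⇒ step 5: ACBDAAACACBDAAACACBDAAACACBDAAAC ⇒ AC·B·DA·A·AC·AC·AC·B·AC·B·DA·A·AC·AC·AC·B·AC·B·DA·A·AC·AC·AC·B·AC·B·DA·A·AC·AC·AC·B
    A ↦ AC
    B ↦ DA
    C ↦ B
    D ↦ A

A->AC, B->DA, C->B, D->A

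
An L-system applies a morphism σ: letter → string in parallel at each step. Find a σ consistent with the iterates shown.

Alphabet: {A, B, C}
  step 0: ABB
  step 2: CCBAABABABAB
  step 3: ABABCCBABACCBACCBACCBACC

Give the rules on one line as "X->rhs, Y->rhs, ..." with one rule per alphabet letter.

  step 2 ⇒ step 3: CCBAABABABAB ⇒ AB·AB·CC·BA·BA·CC·BA·CC·BA·CC·BA·CC
    A ↦ BA
    B ↦ CC
    C ↦ AB

A->BA, B->CC, C->AB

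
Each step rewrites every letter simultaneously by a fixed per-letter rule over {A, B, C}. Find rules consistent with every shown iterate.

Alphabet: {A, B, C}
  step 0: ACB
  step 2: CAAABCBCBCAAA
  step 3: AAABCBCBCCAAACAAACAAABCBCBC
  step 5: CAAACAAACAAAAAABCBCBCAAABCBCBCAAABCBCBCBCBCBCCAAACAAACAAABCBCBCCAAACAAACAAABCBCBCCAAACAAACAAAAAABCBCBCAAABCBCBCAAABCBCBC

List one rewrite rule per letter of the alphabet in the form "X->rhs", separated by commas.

A->BC, B->C, C->AAA

  step 2 ⇒ step 3: CAAABCBCBCAAA ⇒ AAA·BC·BC·BC·C·AAA·C·AAA·C·AAA·BC·BC·BC
    A ↦ BC
    B ↦ C
    C ↦ AAA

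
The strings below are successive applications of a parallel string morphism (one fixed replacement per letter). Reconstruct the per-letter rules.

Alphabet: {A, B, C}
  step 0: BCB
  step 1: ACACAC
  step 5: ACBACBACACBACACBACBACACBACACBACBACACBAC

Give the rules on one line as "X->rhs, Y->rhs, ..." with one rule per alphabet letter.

  step 0 ⇒ step 1: BCB ⇒ AC·AC·AC
    B ↦ AC
    C ↦ AC
    A ↦ B  (constrained at step 1)

A->B, B->AC, C->AC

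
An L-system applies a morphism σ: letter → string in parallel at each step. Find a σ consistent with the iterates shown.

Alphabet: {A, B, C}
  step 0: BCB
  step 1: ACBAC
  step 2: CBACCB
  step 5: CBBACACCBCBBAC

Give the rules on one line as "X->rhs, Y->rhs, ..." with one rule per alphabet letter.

A->C, B->AC, C->B

  step 1 ⇒ step 2: ACBAC ⇒ C·B·AC·C·B
    A ↦ C
    B ↦ AC
    C ↦ B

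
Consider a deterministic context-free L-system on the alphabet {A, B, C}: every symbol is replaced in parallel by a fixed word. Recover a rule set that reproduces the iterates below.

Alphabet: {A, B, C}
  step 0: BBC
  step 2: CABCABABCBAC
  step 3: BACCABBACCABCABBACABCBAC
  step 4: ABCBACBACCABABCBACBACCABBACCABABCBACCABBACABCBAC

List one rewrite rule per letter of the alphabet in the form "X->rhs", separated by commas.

A->C, B->AB, C->BAC

  step 3 ⇒ step 4: BACCABBACCABCABBACABCBAC ⇒ AB·C·BAC·BAC·C·AB·AB·C·BAC·BAC·C·AB·BAC·C·AB·AB·C·BAC·C·AB·BAC·AB·C·BAC
    A ↦ C
    B ↦ AB
    C ↦ BAC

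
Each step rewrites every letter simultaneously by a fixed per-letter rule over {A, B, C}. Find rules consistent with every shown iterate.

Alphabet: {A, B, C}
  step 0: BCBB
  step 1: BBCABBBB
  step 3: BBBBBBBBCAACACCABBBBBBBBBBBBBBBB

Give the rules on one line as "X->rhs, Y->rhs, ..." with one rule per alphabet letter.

  step 0 ⇒ step 1: BCBB ⇒ BB·CA·BB·BB
    B ↦ BB
    C ↦ CA
    A ↦ AC  (constrained at step 1)

A->AC, B->BB, C->CA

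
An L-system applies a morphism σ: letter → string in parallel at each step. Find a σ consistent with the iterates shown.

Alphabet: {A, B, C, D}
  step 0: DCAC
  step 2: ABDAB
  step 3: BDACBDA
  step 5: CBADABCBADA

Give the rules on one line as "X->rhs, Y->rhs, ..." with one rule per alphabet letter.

A->B, B->DA, C->A, D->C

  step 2 ⇒ step 3: ABDAB ⇒ B·DA·C·B·DA
    A ↦ B
    B ↦ DA
    D ↦ C
    C ↦ A  (constrained at step 0)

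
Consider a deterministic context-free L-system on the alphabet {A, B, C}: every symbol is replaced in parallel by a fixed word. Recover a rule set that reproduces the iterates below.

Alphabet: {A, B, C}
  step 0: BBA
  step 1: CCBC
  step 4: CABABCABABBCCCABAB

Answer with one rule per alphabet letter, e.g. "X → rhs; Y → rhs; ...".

A->BC, B->C, C->AB

  step 0 ⇒ step 1: BBA ⇒ C·C·BC
    A ↦ BC
    B ↦ C
    C ↦ AB  (constrained at step 1)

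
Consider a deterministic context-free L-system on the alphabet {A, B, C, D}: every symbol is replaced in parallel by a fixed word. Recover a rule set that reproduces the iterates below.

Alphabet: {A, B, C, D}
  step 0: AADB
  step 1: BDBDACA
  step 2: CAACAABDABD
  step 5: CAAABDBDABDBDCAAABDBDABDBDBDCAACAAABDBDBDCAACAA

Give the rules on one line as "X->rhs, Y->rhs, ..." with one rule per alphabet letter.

  step 1 ⇒ step 2: BDBDACA ⇒ CA·A·CA·A·BD·A·BD
    A ↦ BD
    B ↦ CA
    C ↦ A
    D ↦ A

A->BD, B->CA, C->A, D->A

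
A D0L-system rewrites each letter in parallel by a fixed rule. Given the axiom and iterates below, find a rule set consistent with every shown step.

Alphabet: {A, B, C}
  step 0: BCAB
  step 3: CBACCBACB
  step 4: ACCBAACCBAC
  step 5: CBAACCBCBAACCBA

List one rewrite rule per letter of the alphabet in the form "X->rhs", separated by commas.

  step 4 ⇒ step 5: ACCBAACCBAC ⇒ CB·A·A·C·CB·CB·A·A·C·CB·A
    A ↦ CB
    B ↦ C
    C ↦ A

A->CB, B->C, C->A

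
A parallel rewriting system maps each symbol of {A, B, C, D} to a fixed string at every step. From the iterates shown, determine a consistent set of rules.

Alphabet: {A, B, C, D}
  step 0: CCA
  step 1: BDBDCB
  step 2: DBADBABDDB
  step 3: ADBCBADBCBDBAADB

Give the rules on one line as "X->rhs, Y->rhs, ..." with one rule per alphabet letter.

  step 2 ⇒ step 3: DBADBABDDB ⇒ A·DB·CB·A·DB·CB·DB·A·A·DB
    A ↦ CB
    B ↦ DB
    D ↦ A
  step 0 ⇒ step 1: CCA ⇒ BD·BD·CB
    C ↦ BD

A->CB, B->DB, C->BD, D->A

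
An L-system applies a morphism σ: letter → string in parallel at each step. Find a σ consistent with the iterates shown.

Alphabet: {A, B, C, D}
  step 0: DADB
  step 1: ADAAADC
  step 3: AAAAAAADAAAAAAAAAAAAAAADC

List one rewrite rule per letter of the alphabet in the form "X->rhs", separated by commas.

  step 0 ⇒ step 1: DADB ⇒ AD·AA·AD·C
    A ↦ AA
    B ↦ C
    D ↦ AD
    C ↦ B  (constrained at step 1)

A->AA, B->C, C->B, D->AD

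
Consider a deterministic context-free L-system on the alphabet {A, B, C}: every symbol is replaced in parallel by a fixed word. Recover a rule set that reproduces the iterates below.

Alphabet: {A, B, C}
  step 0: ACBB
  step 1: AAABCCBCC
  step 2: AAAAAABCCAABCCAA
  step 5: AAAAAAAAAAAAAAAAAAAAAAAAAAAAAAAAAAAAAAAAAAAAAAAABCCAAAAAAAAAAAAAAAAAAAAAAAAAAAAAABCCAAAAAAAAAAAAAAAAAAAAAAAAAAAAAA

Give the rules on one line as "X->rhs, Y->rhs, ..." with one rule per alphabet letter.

A->AA, B->BCC, C->A

  step 1 ⇒ step 2: AAABCCBCC ⇒ AA·AA·AA·BCC·A·A·BCC·A·A
    A ↦ AA
    B ↦ BCC
    C ↦ A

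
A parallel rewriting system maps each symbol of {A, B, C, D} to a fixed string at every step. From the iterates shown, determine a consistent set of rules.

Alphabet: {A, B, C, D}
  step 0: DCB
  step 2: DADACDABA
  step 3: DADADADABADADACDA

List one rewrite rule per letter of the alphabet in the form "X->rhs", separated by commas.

  step 2 ⇒ step 3: DADACDABA ⇒ DA·DA·DA·DA·BA·DA·DA·C·DA
    A ↦ DA
    B ↦ C
    C ↦ BA
    D ↦ DA

A->DA, B->C, C->BA, D->DA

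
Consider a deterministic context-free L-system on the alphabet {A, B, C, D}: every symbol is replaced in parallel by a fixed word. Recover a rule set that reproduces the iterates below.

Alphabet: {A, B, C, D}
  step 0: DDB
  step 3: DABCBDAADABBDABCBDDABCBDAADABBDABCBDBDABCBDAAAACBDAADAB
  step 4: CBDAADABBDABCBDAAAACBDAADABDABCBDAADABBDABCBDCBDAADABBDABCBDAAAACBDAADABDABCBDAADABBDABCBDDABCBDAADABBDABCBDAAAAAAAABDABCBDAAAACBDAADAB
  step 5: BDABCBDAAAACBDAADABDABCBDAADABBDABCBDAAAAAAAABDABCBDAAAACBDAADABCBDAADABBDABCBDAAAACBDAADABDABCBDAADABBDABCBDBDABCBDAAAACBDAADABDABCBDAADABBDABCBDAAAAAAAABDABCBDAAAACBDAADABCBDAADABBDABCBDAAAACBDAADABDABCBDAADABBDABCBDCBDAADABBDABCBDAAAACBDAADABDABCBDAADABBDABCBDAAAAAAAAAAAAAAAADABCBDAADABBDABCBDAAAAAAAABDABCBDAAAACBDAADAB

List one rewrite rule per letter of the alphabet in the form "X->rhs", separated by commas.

  step 4 ⇒ step 5: CBDAADABBDABCBDAAAACBDAADABDABCBDAADABBDABCBDCBDAADABBDABCBDAAAACBDAADABDABCBDAADABBDABCBDDABCBDAADABBDABCBDAAAAAAAABDABCBDAAAACBDAADAB ⇒ B·DAB·CBD·AA·AA·CBD·AA·DAB·DAB·CBD·AA·DAB·B·DAB·CBD·AA·AA·AA·AA·B·DAB·CBD·AA·AA·CBD·AA·DAB·CBD·AA·DAB·B·DAB·CBD·AA·AA·CBD·AA·DAB·DAB·CBD·AA·DAB·B·DAB·CBD·B·DAB·CBD·AA·AA·CBD·AA·DAB·DAB·CBD·AA·DAB·B·DAB·CBD·AA·AA·AA·AA·B·DAB·CBD·AA·AA·CBD·AA·DAB·CBD·AA·DAB·B·DAB·CBD·AA·AA·CBD·AA·DAB·DAB·CBD·AA·DAB·B·DAB·CBD·CBD·AA·DAB·B·DAB·CBD·AA·AA·CBD·AA·DAB·DAB·CBD·AA·DAB·B·DAB·CBD·AA·AA·AA·AA·AA·AA·AA·AA·DAB·CBD·AA·DAB·B·DAB·CBD·AA·AA·AA·AA·B·DAB·CBD·AA·AA·CBD·AA·DAB
    A ↦ AA
    B ↦ DAB
    C ↦ B
    D ↦ CBD

A->AA, B->DAB, C->B, D->CBD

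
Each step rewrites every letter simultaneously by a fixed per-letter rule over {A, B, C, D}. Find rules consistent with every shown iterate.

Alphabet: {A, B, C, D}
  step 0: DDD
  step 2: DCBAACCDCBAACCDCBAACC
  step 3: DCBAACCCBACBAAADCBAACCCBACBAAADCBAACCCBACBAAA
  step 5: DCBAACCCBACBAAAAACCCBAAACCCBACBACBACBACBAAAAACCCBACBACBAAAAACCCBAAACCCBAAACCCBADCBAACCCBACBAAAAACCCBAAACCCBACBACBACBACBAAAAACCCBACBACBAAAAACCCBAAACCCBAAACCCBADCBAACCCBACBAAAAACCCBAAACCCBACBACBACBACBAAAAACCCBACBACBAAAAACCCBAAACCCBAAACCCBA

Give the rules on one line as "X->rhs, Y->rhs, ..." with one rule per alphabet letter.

A->CBA, B->ACC, C->A, D->DCB

  step 2 ⇒ step 3: DCBAACCDCBAACCDCBAACC ⇒ DCB·A·ACC·CBA·CBA·A·A·DCB·A·ACC·CBA·CBA·A·A·DCB·A·ACC·CBA·CBA·A·A
    A ↦ CBA
    B ↦ ACC
    C ↦ A
    D ↦ DCB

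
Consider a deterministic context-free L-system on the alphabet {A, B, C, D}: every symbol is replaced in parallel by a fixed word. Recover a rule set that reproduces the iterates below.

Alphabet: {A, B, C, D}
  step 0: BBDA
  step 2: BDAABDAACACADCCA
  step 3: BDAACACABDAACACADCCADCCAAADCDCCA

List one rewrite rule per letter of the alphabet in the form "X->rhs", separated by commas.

A->CA, B->BD, C->DC, D->AA

  step 2 ⇒ step 3: BDAABDAACACADCCA ⇒ BD·AA·CA·CA·BD·AA·CA·CA·DC·CA·DC·CA·AA·DC·DC·CA
    A ↦ CA
    B ↦ BD
    C ↦ DC
    D ↦ AA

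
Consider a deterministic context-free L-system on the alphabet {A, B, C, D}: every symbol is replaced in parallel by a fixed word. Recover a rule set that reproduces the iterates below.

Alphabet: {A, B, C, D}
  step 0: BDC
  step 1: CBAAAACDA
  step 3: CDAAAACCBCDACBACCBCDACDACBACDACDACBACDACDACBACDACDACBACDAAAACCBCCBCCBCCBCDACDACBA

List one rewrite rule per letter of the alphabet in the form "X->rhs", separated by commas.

A->CCB, B->CBA, C->CDA, D->AAA

  step 0 ⇒ step 1: BDC ⇒ CBA·AAA·CDA
    B ↦ CBA
    C ↦ CDA
    D ↦ AAA
    A ↦ CCB  (constrained at step 1)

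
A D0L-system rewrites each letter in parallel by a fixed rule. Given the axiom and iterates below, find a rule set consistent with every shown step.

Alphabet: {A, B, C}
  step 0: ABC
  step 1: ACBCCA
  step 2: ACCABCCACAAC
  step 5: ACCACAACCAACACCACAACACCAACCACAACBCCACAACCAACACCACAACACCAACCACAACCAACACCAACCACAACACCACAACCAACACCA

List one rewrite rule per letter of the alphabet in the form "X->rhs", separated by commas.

  step 1 ⇒ step 2: ACBCCA ⇒ AC·CA·BC·CA·CA·AC
    A ↦ AC
    B ↦ BC
    C ↦ CA

A->AC, B->BC, C->CA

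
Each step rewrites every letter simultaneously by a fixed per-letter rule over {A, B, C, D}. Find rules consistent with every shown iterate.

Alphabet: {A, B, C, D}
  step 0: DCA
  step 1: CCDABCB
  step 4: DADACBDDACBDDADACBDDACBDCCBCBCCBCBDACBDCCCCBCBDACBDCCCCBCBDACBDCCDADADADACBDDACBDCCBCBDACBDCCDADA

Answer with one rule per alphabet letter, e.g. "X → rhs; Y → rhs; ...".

  step 0 ⇒ step 1: DCA ⇒ CC·DA·BCB
    A ↦ BCB
    C ↦ DA
    D ↦ CC
    B ↦ CBD  (constrained at step 1)

A->BCB, B->CBD, C->DA, D->CC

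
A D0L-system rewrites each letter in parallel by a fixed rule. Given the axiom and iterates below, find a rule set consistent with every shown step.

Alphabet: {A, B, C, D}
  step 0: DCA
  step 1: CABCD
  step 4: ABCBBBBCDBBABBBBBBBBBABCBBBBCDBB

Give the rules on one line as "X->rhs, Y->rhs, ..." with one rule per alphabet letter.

A->CD, B->BB, C->AB, D->C

  step 0 ⇒ step 1: DCA ⇒ C·AB·CD
    A ↦ CD
    C ↦ AB
    D ↦ C
    B ↦ BB  (constrained at step 1)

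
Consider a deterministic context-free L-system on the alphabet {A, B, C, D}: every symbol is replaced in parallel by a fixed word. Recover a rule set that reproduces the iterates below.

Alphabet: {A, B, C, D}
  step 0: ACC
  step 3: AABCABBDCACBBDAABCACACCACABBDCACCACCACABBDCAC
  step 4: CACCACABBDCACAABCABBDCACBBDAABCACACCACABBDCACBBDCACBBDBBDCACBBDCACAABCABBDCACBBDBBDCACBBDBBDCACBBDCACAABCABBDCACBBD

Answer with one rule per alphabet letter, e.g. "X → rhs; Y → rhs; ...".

A->CAC, B->A, C->BBD, D->BCA

  step 3 ⇒ step 4: AABCABBDCACBBDAABCACACCACABBDCACCACCACABBDCAC ⇒ CAC·CAC·A·BBD·CAC·A·A·BCA·BBD·CAC·BBD·A·A·BCA·CAC·CAC·A·BBD·CAC·BBD·CAC·BBD·BBD·CAC·BBD·CAC·A·A·BCA·BBD·CAC·BBD·BBD·CAC·BBD·BBD·CAC·BBD·CAC·A·A·BCA·BBD·CAC·BBD
    A ↦ CAC
    B ↦ A
    C ↦ BBD
    D ↦ BCA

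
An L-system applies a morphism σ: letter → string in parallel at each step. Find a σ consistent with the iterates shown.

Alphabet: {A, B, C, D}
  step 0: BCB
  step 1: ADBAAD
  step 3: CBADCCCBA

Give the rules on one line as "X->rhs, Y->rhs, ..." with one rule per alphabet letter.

A->D, B->AD, C->BA, D->C

  step 0 ⇒ step 1: BCB ⇒ AD·BA·AD
    B ↦ AD
    C ↦ BA
    A ↦ D  (constrained at step 1)
    D ↦ C  (constrained at step 1)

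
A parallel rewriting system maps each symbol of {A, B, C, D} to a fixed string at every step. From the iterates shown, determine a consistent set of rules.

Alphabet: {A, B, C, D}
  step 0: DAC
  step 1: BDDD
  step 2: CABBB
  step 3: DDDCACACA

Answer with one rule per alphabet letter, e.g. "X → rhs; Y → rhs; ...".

  step 2 ⇒ step 3: CABBB ⇒ D·DD·CA·CA·CA
    A ↦ DD
    B ↦ CA
    C ↦ D
  step 0 ⇒ step 1: DAC ⇒ B·DD·D
    D ↦ B

A->DD, B->CA, C->D, D->B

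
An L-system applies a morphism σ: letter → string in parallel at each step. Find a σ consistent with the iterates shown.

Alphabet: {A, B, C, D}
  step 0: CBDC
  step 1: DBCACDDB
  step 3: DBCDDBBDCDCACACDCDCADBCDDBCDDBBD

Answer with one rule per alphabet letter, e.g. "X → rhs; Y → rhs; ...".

  step 0 ⇒ step 1: CBDC ⇒ DB·CA·CD·DB
    B ↦ CA
    C ↦ DB
    D ↦ CD
    A ↦ BD  (constrained at step 1)

A->BD, B->CA, C->DB, D->CD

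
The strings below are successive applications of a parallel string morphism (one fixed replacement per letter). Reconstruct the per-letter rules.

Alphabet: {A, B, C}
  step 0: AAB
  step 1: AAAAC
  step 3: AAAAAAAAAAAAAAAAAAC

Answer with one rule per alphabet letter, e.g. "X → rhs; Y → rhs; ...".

A->AA, B->C, C->AB

  step 0 ⇒ step 1: AAB ⇒ AA·AA·C
    A ↦ AA
    B ↦ C
    C ↦ AB  (constrained at step 1)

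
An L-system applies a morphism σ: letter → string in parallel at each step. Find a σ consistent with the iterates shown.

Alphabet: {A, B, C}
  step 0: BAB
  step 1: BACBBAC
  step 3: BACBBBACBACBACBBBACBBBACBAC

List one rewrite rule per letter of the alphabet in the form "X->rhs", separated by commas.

A->B, B->BAC, C->B

  step 0 ⇒ step 1: BAB ⇒ BAC·B·BAC
    A ↦ B
    B ↦ BAC
    C ↦ B  (constrained at step 1)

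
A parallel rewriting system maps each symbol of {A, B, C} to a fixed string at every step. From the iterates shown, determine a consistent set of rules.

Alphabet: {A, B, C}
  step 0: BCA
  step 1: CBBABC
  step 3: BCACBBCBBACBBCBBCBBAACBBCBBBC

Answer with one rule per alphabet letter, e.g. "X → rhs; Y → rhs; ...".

  step 0 ⇒ step 1: BCA ⇒ CBB·A·BC
    A ↦ BC
    B ↦ CBB
    C ↦ A

A->BC, B->CBB, C->A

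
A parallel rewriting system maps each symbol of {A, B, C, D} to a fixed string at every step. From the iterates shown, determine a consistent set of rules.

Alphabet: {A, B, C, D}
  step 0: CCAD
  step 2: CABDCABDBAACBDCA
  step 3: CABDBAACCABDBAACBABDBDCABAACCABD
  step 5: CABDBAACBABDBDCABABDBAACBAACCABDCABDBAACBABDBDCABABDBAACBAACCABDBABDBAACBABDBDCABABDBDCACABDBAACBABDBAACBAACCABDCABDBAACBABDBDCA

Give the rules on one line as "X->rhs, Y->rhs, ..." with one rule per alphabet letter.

A->BD, B->BA, C->CA, D->AC

  step 2 ⇒ step 3: CABDCABDBAACBDCA ⇒ CA·BD·BA·AC·CA·BD·BA·AC·BA·BD·BD·CA·BA·AC·CA·BD
    A ↦ BD
    B ↦ BA
    C ↦ CA
    D ↦ AC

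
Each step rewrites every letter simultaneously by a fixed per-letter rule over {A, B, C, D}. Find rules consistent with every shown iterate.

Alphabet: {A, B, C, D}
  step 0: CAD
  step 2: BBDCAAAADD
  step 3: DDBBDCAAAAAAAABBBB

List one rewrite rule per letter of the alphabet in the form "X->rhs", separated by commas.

  step 2 ⇒ step 3: BBDCAAAADD ⇒ D·D·BB·DC·AA·AA·AA·AA·BB·BB
    A ↦ AA
    B ↦ D
    C ↦ DC
    D ↦ BB

A->AA, B->D, C->DC, D->BB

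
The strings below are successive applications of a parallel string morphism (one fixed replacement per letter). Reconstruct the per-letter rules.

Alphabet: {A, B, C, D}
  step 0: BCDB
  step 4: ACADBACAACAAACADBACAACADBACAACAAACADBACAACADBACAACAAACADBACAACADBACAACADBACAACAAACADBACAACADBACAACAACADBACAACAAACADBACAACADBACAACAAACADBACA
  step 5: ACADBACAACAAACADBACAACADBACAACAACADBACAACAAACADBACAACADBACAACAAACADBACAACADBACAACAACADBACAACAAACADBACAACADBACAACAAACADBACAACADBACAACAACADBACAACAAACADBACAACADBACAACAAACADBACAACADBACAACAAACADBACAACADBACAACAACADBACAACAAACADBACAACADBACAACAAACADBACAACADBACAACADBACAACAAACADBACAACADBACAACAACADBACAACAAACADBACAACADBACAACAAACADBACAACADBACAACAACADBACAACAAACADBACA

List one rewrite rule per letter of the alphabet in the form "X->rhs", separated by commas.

  step 4 ⇒ step 5: ACADBACAACAAACADBACAACADBACAACAAACADBACAACADBACAACAAACADBACAACADBACAACADBACAACAAACADBACAACADBACAACAACADBACAACAAACADBACAACADBACAACAAACADBACA ⇒ ACA·DB·ACA·AC·AA·ACA·DB·ACA·ACA·DB·ACA·ACA·ACA·DB·ACA·AC·AA·ACA·DB·ACA·ACA·DB·ACA·AC·AA·ACA·DB·ACA·ACA·DB·ACA·ACA·ACA·DB·ACA·AC·AA·ACA·DB·ACA·ACA·DB·ACA·AC·AA·ACA·DB·ACA·ACA·DB·ACA·ACA·ACA·DB·ACA·AC·AA·ACA·DB·ACA·ACA·DB·ACA·AC·AA·ACA·DB·ACA·ACA·DB·ACA·AC·AA·ACA·DB·ACA·ACA·DB·ACA·ACA·ACA·DB·ACA·AC·AA·ACA·DB·ACA·ACA·DB·ACA·AC·AA·ACA·DB·ACA·ACA·DB·ACA·ACA·DB·ACA·AC·AA·ACA·DB·ACA·ACA·DB·ACA·ACA·ACA·DB·ACA·AC·AA·ACA·DB·ACA·ACA·DB·ACA·AC·AA·ACA·DB·ACA·ACA·DB·ACA·ACA·ACA·DB·ACA·AC·AA·ACA·DB·ACA
    A ↦ ACA
    B ↦ AA
    C ↦ DB
    D ↦ AC

A->ACA, B->AA, C->DB, D->AC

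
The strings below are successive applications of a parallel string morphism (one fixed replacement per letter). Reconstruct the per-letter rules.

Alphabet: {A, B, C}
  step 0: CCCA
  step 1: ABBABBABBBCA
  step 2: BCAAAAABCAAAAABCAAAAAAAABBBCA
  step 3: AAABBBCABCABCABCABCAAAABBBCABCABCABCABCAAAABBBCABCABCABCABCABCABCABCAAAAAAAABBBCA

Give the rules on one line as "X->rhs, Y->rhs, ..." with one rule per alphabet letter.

  step 2 ⇒ step 3: BCAAAAABCAAAAABCAAAAAAAABBBCA ⇒ AA·ABB·BCA·BCA·BCA·BCA·BCA·AA·ABB·BCA·BCA·BCA·BCA·BCA·AA·ABB·BCA·BCA·BCA·BCA·BCA·BCA·BCA·BCA·AA·AA·AA·ABB·BCA
    A ↦ BCA
    B ↦ AA
    C ↦ ABB

A->BCA, B->AA, C->ABB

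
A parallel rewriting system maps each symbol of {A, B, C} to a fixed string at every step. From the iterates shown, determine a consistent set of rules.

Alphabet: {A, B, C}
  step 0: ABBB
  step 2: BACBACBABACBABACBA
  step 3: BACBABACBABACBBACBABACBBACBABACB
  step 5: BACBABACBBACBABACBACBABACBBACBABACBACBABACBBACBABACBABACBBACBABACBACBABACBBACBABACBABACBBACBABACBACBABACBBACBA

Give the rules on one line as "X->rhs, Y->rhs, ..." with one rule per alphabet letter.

  step 2 ⇒ step 3: BACBACBABACBABACBA ⇒ BAC·B·A·BAC·B·A·BAC·B·BAC·B·A·BAC·B·BAC·B·A·BAC·B
    A ↦ B
    B ↦ BAC
    C ↦ A

A->B, B->BAC, C->A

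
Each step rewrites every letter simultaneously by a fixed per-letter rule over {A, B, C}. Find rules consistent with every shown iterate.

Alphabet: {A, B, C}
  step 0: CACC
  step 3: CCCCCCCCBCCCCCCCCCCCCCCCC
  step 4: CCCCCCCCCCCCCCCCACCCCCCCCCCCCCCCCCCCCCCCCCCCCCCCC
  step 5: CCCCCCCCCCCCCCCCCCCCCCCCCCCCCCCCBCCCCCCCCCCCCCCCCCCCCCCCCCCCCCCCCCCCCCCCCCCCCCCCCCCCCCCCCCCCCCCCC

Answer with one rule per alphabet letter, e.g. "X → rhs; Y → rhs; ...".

  step 4 ⇒ step 5: CCCCCCCCCCCCCCCCACCCCCCCCCCCCCCCCCCCCCCCCCCCCCCCC ⇒ CC·CC·CC·CC·CC·CC·CC·CC·CC·CC·CC·CC·CC·CC·CC·CC·B·CC·CC·CC·CC·CC·CC·CC·CC·CC·CC·CC·CC·CC·CC·CC·CC·CC·CC·CC·CC·CC·CC·CC·CC·CC·CC·CC·CC·CC·CC·CC·CC
    A ↦ B
    C ↦ CC
  step 3 ⇒ step 4: CCCCCCCCBCCCCCCCCCCCCCCCC ⇒ CC·CC·CC·CC·CC·CC·CC·CC·A·CC·CC·CC·CC·CC·CC·CC·CC·CC·CC·CC·CC·CC·CC·CC·CC
    B ↦ A

A->B, B->A, C->CC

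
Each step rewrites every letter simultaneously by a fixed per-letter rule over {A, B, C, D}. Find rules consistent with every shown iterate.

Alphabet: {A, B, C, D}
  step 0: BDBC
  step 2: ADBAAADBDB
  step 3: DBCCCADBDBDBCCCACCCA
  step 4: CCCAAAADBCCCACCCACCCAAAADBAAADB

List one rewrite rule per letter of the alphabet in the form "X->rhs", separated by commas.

  step 3 ⇒ step 4: DBCCCADBDBDBCCCACCCA ⇒ CC·CA·A·A·A·DB·CC·CA·CC·CA·CC·CA·A·A·A·DB·A·A·A·DB
    A ↦ DB
    B ↦ CA
    C ↦ A
    D ↦ CC

A->DB, B->CA, C->A, D->CC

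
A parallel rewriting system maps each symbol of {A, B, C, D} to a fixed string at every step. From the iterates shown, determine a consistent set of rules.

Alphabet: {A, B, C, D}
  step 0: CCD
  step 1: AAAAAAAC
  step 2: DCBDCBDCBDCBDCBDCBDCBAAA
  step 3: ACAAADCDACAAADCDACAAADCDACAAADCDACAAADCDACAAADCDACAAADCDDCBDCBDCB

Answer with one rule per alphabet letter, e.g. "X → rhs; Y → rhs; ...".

A->DCB, B->DCD, C->AAA, D->AC

  step 2 ⇒ step 3: DCBDCBDCBDCBDCBDCBDCBAAA ⇒ AC·AAA·DCD·AC·AAA·DCD·AC·AAA·DCD·AC·AAA·DCD·AC·AAA·DCD·AC·AAA·DCD·AC·AAA·DCD·DCB·DCB·DCB
    A ↦ DCB
    B ↦ DCD
    C ↦ AAA
    D ↦ AC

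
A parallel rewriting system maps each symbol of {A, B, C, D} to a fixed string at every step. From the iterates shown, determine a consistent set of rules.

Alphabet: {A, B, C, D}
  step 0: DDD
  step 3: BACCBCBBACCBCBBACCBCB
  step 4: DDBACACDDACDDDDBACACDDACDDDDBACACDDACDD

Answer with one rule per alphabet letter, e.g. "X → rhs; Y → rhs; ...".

A->B, B->DD, C->AC, D->CB

  step 3 ⇒ step 4: BACCBCBBACCBCBBACCBCB ⇒ DD·B·AC·AC·DD·AC·DD·DD·B·AC·AC·DD·AC·DD·DD·B·AC·AC·DD·AC·DD
    A ↦ B
    B ↦ DD
    C ↦ AC
    D ↦ CB  (constrained at step 0)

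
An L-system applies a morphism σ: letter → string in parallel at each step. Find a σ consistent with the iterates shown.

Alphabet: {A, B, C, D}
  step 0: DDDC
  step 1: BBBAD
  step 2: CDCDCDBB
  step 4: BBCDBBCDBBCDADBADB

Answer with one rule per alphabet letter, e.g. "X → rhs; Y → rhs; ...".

A->B, B->CD, C->AD, D->B

  step 1 ⇒ step 2: BBBAD ⇒ CD·CD·CD·B·B
    A ↦ B
    B ↦ CD
    D ↦ B
  step 0 ⇒ step 1: DDDC ⇒ B·B·B·AD
    C ↦ AD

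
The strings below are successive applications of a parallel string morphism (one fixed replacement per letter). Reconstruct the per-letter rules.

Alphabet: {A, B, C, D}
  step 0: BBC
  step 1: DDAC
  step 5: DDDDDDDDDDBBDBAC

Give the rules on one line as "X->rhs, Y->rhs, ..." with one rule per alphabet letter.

A->B, B->D, C->AC, D->BB

  step 0 ⇒ step 1: BBC ⇒ D·D·AC
    B ↦ D
    C ↦ AC
    A ↦ B  (constrained at step 1)
    D ↦ BB  (constrained at step 1)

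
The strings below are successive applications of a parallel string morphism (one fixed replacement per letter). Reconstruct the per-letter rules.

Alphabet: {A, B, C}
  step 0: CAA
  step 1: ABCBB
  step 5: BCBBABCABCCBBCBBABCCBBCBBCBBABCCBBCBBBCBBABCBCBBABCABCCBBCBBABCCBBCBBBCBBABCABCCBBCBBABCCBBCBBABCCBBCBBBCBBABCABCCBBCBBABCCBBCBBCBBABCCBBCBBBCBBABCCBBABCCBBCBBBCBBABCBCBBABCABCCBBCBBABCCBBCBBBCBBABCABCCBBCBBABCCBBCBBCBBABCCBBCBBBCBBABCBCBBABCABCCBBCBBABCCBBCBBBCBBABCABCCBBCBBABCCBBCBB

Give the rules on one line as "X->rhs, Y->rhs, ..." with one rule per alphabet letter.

A->B, B->CBB, C->ABC

  step 0 ⇒ step 1: CAA ⇒ ABC·B·B
    A ↦ B
    C ↦ ABC
    B ↦ CBB  (constrained at step 1)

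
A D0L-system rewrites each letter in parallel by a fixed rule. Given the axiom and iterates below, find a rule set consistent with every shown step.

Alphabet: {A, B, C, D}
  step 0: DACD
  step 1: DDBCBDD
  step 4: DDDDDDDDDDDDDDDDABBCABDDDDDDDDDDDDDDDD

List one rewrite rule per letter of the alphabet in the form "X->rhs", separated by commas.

A->BC, B->A, C->B, D->DD

  step 0 ⇒ step 1: DACD ⇒ DD·BC·B·DD
    A ↦ BC
    C ↦ B
    D ↦ DD
    B ↦ A  (constrained at step 1)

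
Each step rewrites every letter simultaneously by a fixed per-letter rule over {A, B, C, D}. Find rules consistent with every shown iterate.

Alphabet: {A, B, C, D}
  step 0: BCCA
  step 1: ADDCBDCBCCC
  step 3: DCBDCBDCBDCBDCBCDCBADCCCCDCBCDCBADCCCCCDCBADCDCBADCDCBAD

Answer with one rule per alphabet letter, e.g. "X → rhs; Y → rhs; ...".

A->CCC, B->AD, C->DCB, D->C

  step 0 ⇒ step 1: BCCA ⇒ AD·DCB·DCB·CCC
    A ↦ CCC
    B ↦ AD
    C ↦ DCB
    D ↦ C  (constrained at step 1)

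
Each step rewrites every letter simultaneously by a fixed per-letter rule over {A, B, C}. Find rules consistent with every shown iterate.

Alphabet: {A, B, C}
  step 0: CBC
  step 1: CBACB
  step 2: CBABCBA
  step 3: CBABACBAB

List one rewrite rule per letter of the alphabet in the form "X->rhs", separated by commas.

  step 2 ⇒ step 3: CBABCBA ⇒ CB·A·B·A·CB·A·B
    A ↦ B
    B ↦ A
    C ↦ CB

A->B, B->A, C->CB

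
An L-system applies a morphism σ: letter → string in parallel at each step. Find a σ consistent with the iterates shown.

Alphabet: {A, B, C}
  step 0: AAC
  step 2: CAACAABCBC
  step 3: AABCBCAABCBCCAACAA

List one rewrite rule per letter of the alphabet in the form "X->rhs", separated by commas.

  step 2 ⇒ step 3: CAACAABCBC ⇒ AA·BC·BC·AA·BC·BC·C·AA·C·AA
    A ↦ BC
    B ↦ C
    C ↦ AA

A->BC, B->C, C->AA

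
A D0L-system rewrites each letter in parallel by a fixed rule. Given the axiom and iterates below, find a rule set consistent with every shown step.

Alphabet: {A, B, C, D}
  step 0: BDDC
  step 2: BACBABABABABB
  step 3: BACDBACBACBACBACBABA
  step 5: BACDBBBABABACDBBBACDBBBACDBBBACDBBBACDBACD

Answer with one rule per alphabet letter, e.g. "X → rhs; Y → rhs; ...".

A->C, B->BA, C->D, D->BB

  step 2 ⇒ step 3: BACBABABABABB ⇒ BA·C·D·BA·C·BA·C·BA·C·BA·C·BA·BA
    A ↦ C
    B ↦ BA
    C ↦ D
    D ↦ BB  (constrained at step 0)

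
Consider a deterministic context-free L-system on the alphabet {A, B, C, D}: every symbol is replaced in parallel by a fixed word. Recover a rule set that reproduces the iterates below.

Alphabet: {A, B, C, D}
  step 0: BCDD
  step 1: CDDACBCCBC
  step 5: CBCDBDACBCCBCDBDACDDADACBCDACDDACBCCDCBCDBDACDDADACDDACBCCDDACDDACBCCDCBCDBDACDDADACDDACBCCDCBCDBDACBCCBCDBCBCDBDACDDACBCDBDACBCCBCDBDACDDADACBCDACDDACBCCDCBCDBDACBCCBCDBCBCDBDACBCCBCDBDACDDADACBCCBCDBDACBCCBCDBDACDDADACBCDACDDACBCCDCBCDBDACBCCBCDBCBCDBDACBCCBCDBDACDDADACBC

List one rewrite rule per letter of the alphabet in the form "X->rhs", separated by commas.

  step 0 ⇒ step 1: BCDD ⇒ CD·DA·CBC·CBC
    B ↦ CD
    C ↦ DA
    D ↦ CBC
    A ↦ DB  (constrained at step 1)

A->DB, B->CD, C->DA, D->CBC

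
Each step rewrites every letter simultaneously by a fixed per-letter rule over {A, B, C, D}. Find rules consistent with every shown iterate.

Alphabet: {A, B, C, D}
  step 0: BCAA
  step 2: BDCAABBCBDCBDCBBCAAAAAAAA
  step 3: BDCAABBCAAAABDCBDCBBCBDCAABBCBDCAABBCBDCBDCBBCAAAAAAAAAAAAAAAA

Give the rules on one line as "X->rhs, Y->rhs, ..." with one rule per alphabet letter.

A->AA, B->BDC, C->BBC, D->AA

  step 2 ⇒ step 3: BDCAABBCBDCBDCBBCAAAAAAAA ⇒ BDC·AA·BBC·AA·AA·BDC·BDC·BBC·BDC·AA·BBC·BDC·AA·BBC·BDC·BDC·BBC·AA·AA·AA·AA·AA·AA·AA·AA
    A ↦ AA
    B ↦ BDC
    C ↦ BBC
    D ↦ AA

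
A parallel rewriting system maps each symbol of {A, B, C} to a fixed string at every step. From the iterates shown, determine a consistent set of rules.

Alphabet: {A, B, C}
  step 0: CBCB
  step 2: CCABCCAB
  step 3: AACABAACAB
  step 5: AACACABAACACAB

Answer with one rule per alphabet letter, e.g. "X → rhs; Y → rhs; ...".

  step 2 ⇒ step 3: CCABCCAB ⇒ A·A·C·AB·A·A·C·AB
    A ↦ C
    B ↦ AB
    C ↦ A

A->C, B->AB, C->A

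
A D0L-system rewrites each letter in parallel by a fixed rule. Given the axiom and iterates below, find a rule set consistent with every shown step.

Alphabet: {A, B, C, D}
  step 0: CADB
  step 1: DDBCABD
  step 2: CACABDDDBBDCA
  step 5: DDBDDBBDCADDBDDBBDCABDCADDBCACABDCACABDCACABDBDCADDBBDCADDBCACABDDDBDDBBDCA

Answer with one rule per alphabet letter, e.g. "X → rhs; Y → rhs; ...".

  step 1 ⇒ step 2: DDBCABD ⇒ CA·CA·BD·DD·B·BD·CA
    A ↦ B
    B ↦ BD
    C ↦ DD
    D ↦ CA

A->B, B->BD, C->DD, D->CA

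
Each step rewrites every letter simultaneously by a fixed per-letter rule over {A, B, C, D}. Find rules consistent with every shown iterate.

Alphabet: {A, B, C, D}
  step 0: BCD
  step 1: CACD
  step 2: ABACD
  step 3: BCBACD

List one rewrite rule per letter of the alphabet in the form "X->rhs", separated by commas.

A->B, B->C, C->A, D->CD

  step 2 ⇒ step 3: ABACD ⇒ B·C·B·A·CD
    A ↦ B
    B ↦ C
    C ↦ A
    D ↦ CD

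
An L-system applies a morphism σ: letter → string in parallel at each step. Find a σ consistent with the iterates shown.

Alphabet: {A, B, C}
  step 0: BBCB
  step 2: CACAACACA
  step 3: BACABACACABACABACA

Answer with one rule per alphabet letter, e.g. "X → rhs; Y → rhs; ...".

  step 2 ⇒ step 3: CACAACACA ⇒ BA·CA·BA·CA·CA·BA·CA·BA·CA
    A ↦ CA
    C ↦ BA
    B ↦ A  (constrained at step 0)

A->CA, B->A, C->BA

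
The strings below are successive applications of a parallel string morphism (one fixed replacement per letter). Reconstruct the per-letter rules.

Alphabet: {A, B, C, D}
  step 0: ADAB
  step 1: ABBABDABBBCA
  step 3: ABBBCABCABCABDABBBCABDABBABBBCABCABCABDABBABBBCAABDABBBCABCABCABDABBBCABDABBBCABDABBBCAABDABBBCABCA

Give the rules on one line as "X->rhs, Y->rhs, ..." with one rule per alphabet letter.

  step 0 ⇒ step 1: ADAB ⇒ ABB·ABD·ABB·BCA
    A ↦ ABB
    B ↦ BCA
    D ↦ ABD
    C ↦ BD  (constrained at step 1)

A->ABB, B->BCA, C->BD, D->ABD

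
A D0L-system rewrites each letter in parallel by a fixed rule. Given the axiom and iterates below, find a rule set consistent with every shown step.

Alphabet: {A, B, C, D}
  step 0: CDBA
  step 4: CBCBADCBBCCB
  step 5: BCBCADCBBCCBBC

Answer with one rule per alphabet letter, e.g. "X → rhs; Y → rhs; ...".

A->AD, B->C, C->B, D->CB

  step 4 ⇒ step 5: CBCBADCBBCCB ⇒ B·C·B·C·AD·CB·B·C·C·B·B·C
    A ↦ AD
    B ↦ C
    C ↦ B
    D ↦ CB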